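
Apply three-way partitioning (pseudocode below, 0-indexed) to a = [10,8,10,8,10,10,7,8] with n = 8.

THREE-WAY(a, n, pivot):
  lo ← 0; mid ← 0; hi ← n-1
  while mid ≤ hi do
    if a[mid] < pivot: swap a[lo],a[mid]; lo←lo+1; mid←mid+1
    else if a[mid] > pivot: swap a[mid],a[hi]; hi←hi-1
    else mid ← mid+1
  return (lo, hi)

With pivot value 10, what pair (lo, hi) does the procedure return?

(4, 7)

pivot = 10; lo=0, mid=0, hi=7
a[mid]=10=10: mid=1
a[mid]=8<10: swap a[0],a[1]; lo=1,mid=2 → [8,10,10,8,10,10,7,8]
a[mid]=10=10: mid=3
a[mid]=8<10: swap a[1],a[3]; lo=2,mid=4 → [8,8,10,10,10,10,7,8]
a[mid]=10=10: mid=5
a[mid]=10=10: mid=6
a[mid]=7<10: swap a[2],a[6]; lo=3,mid=7 → [8,8,7,10,10,10,10,8]
a[mid]=8<10: swap a[3],a[7]; lo=4,mid=8 → [8,8,7,8,10,10,10,10]
end: lo=4, hi=7; a = [8,8,7,8,10,10,10,10]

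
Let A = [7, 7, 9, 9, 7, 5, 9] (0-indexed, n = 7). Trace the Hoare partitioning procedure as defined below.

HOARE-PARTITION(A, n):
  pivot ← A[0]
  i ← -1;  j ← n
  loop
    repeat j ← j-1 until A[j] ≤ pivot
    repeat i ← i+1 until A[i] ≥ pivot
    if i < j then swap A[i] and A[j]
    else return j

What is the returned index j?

1

pivot=7
j stops at 5 (5), i stops at 0 (7); swap ⇒ [5, 7, 9, 9, 7, 7, 9]
j stops at 4 (7), i stops at 1 (7); swap ⇒ [5, 7, 9, 9, 7, 7, 9]
j stops at 1, i stops at 2; i≥j ⇒ return 1. A=[5, 7, 9, 9, 7, 7, 9]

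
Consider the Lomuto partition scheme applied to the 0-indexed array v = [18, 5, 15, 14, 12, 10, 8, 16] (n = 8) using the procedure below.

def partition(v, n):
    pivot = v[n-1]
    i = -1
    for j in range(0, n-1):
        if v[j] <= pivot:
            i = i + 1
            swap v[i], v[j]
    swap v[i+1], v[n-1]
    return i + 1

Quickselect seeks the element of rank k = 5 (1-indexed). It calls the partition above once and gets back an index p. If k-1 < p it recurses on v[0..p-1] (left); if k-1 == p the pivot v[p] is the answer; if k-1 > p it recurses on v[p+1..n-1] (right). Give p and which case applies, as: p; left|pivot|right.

6; left

pivot = v[7] = 16; i = -1
j=0: v[0]=18 > 16 → no swap
j=1: v[1]=5 ≤ 16 → i=0, swap v[0],v[1] → [5, 18, 15, 14, 12, 10, 8, 16]
j=2: v[2]=15 ≤ 16 → i=1, swap v[1],v[2] → [5, 15, 18, 14, 12, 10, 8, 16]
j=3: v[3]=14 ≤ 16 → i=2, swap v[2],v[3] → [5, 15, 14, 18, 12, 10, 8, 16]
j=4: v[4]=12 ≤ 16 → i=3, swap v[3],v[4] → [5, 15, 14, 12, 18, 10, 8, 16]
j=5: v[5]=10 ≤ 16 → i=4, swap v[4],v[5] → [5, 15, 14, 12, 10, 18, 8, 16]
j=6: v[6]=8 ≤ 16 → i=5, swap v[5],v[6] → [5, 15, 14, 12, 10, 8, 18, 16]
final swap v[6],v[7] → [5, 15, 14, 12, 10, 8, 16, 18]; return 6
p = 6; k-1 = 4 < 6 ⇒ left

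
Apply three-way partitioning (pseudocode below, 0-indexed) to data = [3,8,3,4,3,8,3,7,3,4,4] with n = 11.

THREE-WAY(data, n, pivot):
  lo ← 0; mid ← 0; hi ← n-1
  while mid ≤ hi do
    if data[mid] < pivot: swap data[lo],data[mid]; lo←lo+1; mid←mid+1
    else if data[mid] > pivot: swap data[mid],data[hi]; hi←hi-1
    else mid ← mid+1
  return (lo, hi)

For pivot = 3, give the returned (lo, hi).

pivot = 3; lo=0, mid=0, hi=10
data[mid]=3=3: mid=1
data[mid]=8>3: swap data[1],data[10]; hi=9 → [3,4,3,4,3,8,3,7,3,4,8]
data[mid]=4>3: swap data[1],data[9]; hi=8 → [3,4,3,4,3,8,3,7,3,4,8]
data[mid]=4>3: swap data[1],data[8]; hi=7 → [3,3,3,4,3,8,3,7,4,4,8]
data[mid]=3=3: mid=2
data[mid]=3=3: mid=3
data[mid]=4>3: swap data[3],data[7]; hi=6 → [3,3,3,7,3,8,3,4,4,4,8]
data[mid]=7>3: swap data[3],data[6]; hi=5 → [3,3,3,3,3,8,7,4,4,4,8]
data[mid]=3=3: mid=4
data[mid]=3=3: mid=5
data[mid]=8>3: swap data[5],data[5]; hi=4 → [3,3,3,3,3,8,7,4,4,4,8]
end: lo=0, hi=4; data = [3,3,3,3,3,8,7,4,4,4,8]

(0, 4)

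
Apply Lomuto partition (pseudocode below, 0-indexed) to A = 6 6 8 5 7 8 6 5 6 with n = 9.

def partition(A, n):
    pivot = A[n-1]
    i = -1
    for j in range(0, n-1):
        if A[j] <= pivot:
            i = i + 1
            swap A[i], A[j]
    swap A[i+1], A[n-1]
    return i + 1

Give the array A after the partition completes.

pivot=6, i=-1
j=0: 6≤6, i=0, swap(0,0) ⇒ 6 6 8 5 7 8 6 5 6
j=1: 6≤6, i=1, swap(1,1) ⇒ 6 6 8 5 7 8 6 5 6
j=2: 8>6, skip
j=3: 5≤6, i=2, swap(2,3) ⇒ 6 6 5 8 7 8 6 5 6
j=4: 7>6, skip
j=5: 8>6, skip
j=6: 6≤6, i=3, swap(3,6) ⇒ 6 6 5 6 7 8 8 5 6
j=7: 5≤6, i=4, swap(4,7) ⇒ 6 6 5 6 5 8 8 7 6
swap(5,8) ⇒ 6 6 5 6 5 6 8 7 8; return 5

6 6 5 6 5 6 8 7 8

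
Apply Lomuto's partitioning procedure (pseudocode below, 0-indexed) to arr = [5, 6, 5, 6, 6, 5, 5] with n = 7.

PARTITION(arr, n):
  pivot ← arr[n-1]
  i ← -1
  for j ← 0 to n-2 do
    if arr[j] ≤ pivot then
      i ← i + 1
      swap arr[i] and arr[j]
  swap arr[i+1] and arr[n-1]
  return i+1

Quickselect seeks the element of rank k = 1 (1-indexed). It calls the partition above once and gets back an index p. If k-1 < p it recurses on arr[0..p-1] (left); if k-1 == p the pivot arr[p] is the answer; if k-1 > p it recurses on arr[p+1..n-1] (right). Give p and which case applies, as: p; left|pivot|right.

pivot = arr[6] = 5; i = -1
j=0: arr[0]=5 ≤ 5 → i=0, swap arr[0],arr[0] (no change) → [5, 6, 5, 6, 6, 5, 5]
j=1: arr[1]=6 > 5 → no swap
j=2: arr[2]=5 ≤ 5 → i=1, swap arr[1],arr[2] → [5, 5, 6, 6, 6, 5, 5]
j=3: arr[3]=6 > 5 → no swap
j=4: arr[4]=6 > 5 → no swap
j=5: arr[5]=5 ≤ 5 → i=2, swap arr[2],arr[5] → [5, 5, 5, 6, 6, 6, 5]
final swap arr[3],arr[6] → [5, 5, 5, 5, 6, 6, 6]; return 3
p = 3; k-1 = 0 < 3 ⇒ left

3; left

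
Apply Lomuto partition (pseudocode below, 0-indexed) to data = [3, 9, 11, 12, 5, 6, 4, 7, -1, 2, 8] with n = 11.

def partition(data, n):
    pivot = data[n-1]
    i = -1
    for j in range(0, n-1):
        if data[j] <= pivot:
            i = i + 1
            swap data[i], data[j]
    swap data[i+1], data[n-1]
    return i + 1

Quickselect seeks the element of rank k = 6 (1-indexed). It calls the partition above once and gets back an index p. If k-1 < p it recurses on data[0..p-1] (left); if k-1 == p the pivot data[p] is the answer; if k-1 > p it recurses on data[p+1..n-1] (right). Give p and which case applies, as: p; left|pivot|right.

pivot=8, i=-1
j=0: 3≤8, i=0, swap(0,0) ⇒ [3, 9, 11, 12, 5, 6, 4, 7, -1, 2, 8]
j=1: 9>8, skip
j=2: 11>8, skip
j=3: 12>8, skip
j=4: 5≤8, i=1, swap(1,4) ⇒ [3, 5, 11, 12, 9, 6, 4, 7, -1, 2, 8]
j=5: 6≤8, i=2, swap(2,5) ⇒ [3, 5, 6, 12, 9, 11, 4, 7, -1, 2, 8]
j=6: 4≤8, i=3, swap(3,6) ⇒ [3, 5, 6, 4, 9, 11, 12, 7, -1, 2, 8]
j=7: 7≤8, i=4, swap(4,7) ⇒ [3, 5, 6, 4, 7, 11, 12, 9, -1, 2, 8]
j=8: -1≤8, i=5, swap(5,8) ⇒ [3, 5, 6, 4, 7, -1, 12, 9, 11, 2, 8]
j=9: 2≤8, i=6, swap(6,9) ⇒ [3, 5, 6, 4, 7, -1, 2, 9, 11, 12, 8]
swap(7,10) ⇒ [3, 5, 6, 4, 7, -1, 2, 8, 11, 12, 9]; return 7
p = 7; k-1 = 5 < 7 ⇒ left

7; left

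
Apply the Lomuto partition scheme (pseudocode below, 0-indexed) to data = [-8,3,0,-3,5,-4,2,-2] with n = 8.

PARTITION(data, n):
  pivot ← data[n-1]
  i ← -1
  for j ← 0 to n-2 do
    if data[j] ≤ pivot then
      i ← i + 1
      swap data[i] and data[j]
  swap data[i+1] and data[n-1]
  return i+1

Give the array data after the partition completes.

pivot = data[7] = -2; i = -1
j=0: data[0]=-8 ≤ -2 → i=0, swap data[0],data[0] (no change) → [-8,3,0,-3,5,-4,2,-2]
j=1: data[1]=3 > -2 → no swap
j=2: data[2]=0 > -2 → no swap
j=3: data[3]=-3 ≤ -2 → i=1, swap data[1],data[3] → [-8,-3,0,3,5,-4,2,-2]
j=4: data[4]=5 > -2 → no swap
j=5: data[5]=-4 ≤ -2 → i=2, swap data[2],data[5] → [-8,-3,-4,3,5,0,2,-2]
j=6: data[6]=2 > -2 → no swap
final swap data[3],data[7] → [-8,-3,-4,-2,5,0,2,3]; return 3

[-8,-3,-4,-2,5,0,2,3]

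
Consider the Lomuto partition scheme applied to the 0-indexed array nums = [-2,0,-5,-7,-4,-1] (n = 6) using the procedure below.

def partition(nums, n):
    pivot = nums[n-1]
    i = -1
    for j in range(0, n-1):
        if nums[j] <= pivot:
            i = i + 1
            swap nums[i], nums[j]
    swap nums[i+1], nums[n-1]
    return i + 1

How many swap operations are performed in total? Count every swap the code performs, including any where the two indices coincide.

5

pivot = nums[5] = -1; i = -1
j=0: nums[0]=-2 ≤ -1 → i=0, swap nums[0],nums[0] (no change) → [-2,0,-5,-7,-4,-1]
j=1: nums[1]=0 > -1 → no swap
j=2: nums[2]=-5 ≤ -1 → i=1, swap nums[1],nums[2] → [-2,-5,0,-7,-4,-1]
j=3: nums[3]=-7 ≤ -1 → i=2, swap nums[2],nums[3] → [-2,-5,-7,0,-4,-1]
j=4: nums[4]=-4 ≤ -1 → i=3, swap nums[3],nums[4] → [-2,-5,-7,-4,0,-1]
final swap nums[4],nums[5] → [-2,-5,-7,-4,-1,0]; return 4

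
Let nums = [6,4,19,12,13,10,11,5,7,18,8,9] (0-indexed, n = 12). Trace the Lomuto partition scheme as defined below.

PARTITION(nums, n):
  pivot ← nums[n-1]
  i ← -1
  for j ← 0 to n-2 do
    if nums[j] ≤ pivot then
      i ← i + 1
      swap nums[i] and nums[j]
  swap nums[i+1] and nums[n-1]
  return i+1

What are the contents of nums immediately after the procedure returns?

[6,4,5,7,8,9,11,19,12,18,13,10]

pivot = nums[11] = 9; i = -1
j=0: nums[0]=6 ≤ 9 → i=0, swap nums[0],nums[0] (no change) → [6,4,19,12,13,10,11,5,7,18,8,9]
j=1: nums[1]=4 ≤ 9 → i=1, swap nums[1],nums[1] (no change) → [6,4,19,12,13,10,11,5,7,18,8,9]
j=2: nums[2]=19 > 9 → no swap
j=3: nums[3]=12 > 9 → no swap
j=4: nums[4]=13 > 9 → no swap
j=5: nums[5]=10 > 9 → no swap
j=6: nums[6]=11 > 9 → no swap
j=7: nums[7]=5 ≤ 9 → i=2, swap nums[2],nums[7] → [6,4,5,12,13,10,11,19,7,18,8,9]
j=8: nums[8]=7 ≤ 9 → i=3, swap nums[3],nums[8] → [6,4,5,7,13,10,11,19,12,18,8,9]
j=9: nums[9]=18 > 9 → no swap
j=10: nums[10]=8 ≤ 9 → i=4, swap nums[4],nums[10] → [6,4,5,7,8,10,11,19,12,18,13,9]
final swap nums[5],nums[11] → [6,4,5,7,8,9,11,19,12,18,13,10]; return 5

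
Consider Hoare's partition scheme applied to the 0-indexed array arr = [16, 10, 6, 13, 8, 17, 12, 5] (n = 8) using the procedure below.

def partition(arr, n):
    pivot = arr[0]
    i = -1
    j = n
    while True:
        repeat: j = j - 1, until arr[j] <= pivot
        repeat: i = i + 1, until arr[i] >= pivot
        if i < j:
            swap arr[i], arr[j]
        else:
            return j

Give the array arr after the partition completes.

[5, 10, 6, 13, 8, 12, 17, 16]

pivot = arr[0] = 16; i = -1, j = 8
j→7 (arr[7]=5≤16), i→0 (arr[0]=16≥16); i<j, swap → [5, 10, 6, 13, 8, 17, 12, 16]
j→6 (arr[6]=12≤16), i→5 (arr[5]=17≥16); i<j, swap → [5, 10, 6, 13, 8, 12, 17, 16]
j→5, i→6; i≥j, return j=5. arr = [5, 10, 6, 13, 8, 12, 17, 16]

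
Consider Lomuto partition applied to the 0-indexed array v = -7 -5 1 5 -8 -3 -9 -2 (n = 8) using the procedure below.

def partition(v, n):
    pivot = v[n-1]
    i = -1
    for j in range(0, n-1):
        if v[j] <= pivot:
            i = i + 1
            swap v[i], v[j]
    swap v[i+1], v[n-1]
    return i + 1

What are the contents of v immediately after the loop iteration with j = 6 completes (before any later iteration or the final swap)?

-7 -5 -8 -3 -9 5 1 -2

pivot = v[7] = -2; i = -1
j=0: v[0]=-7 ≤ -2 → i=0, swap v[0],v[0] (no change) → -7 -5 1 5 -8 -3 -9 -2
j=1: v[1]=-5 ≤ -2 → i=1, swap v[1],v[1] (no change) → -7 -5 1 5 -8 -3 -9 -2
j=2: v[2]=1 > -2 → no swap
j=3: v[3]=5 > -2 → no swap
j=4: v[4]=-8 ≤ -2 → i=2, swap v[2],v[4] → -7 -5 -8 5 1 -3 -9 -2
j=5: v[5]=-3 ≤ -2 → i=3, swap v[3],v[5] → -7 -5 -8 -3 1 5 -9 -2
j=6: v[6]=-9 ≤ -2 → i=4, swap v[4],v[6] → -7 -5 -8 -3 -9 5 1 -2
(after j=6) v = -7 -5 -8 -3 -9 5 1 -2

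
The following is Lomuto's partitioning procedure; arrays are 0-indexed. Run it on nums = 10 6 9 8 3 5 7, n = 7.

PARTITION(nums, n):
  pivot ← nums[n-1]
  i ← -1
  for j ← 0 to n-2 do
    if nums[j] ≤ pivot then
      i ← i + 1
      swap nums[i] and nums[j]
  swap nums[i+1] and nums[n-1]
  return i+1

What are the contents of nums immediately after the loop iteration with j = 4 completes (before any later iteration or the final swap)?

6 3 9 8 10 5 7

pivot = nums[6] = 7; i = -1
j=0: nums[0]=10 > 7 → no swap
j=1: nums[1]=6 ≤ 7 → i=0, swap nums[0],nums[1] → 6 10 9 8 3 5 7
j=2: nums[2]=9 > 7 → no swap
j=3: nums[3]=8 > 7 → no swap
j=4: nums[4]=3 ≤ 7 → i=1, swap nums[1],nums[4] → 6 3 9 8 10 5 7
(after j=4) nums = 6 3 9 8 10 5 7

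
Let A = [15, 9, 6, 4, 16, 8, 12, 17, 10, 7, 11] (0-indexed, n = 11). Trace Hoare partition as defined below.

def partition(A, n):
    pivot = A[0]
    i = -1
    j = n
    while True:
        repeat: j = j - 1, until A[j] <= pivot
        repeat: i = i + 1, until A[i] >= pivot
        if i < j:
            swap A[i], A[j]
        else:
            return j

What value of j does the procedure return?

pivot=15
j stops at 10 (11), i stops at 0 (15); swap ⇒ [11, 9, 6, 4, 16, 8, 12, 17, 10, 7, 15]
j stops at 9 (7), i stops at 4 (16); swap ⇒ [11, 9, 6, 4, 7, 8, 12, 17, 10, 16, 15]
j stops at 8 (10), i stops at 7 (17); swap ⇒ [11, 9, 6, 4, 7, 8, 12, 10, 17, 16, 15]
j stops at 7, i stops at 8; i≥j ⇒ return 7. A=[11, 9, 6, 4, 7, 8, 12, 10, 17, 16, 15]

7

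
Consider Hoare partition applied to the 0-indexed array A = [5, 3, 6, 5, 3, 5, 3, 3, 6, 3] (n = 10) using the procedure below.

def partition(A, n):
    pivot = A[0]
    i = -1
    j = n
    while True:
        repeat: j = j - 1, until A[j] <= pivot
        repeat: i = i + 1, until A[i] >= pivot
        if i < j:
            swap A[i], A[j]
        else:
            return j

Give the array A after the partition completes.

[3, 3, 3, 3, 3, 5, 5, 6, 6, 5]

pivot = A[0] = 5; i = -1, j = 10
j→9 (A[9]=3≤5), i→0 (A[0]=5≥5); i<j, swap → [3, 3, 6, 5, 3, 5, 3, 3, 6, 5]
j→7 (A[7]=3≤5), i→2 (A[2]=6≥5); i<j, swap → [3, 3, 3, 5, 3, 5, 3, 6, 6, 5]
j→6 (A[6]=3≤5), i→3 (A[3]=5≥5); i<j, swap → [3, 3, 3, 3, 3, 5, 5, 6, 6, 5]
j→5, i→5; i≥j, return j=5. A = [3, 3, 3, 3, 3, 5, 5, 6, 6, 5]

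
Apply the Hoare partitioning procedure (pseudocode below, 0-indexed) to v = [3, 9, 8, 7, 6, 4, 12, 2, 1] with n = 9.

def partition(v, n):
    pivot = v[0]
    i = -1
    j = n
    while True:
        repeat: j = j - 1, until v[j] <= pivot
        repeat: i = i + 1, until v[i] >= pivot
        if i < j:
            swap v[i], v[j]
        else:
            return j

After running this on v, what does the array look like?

[1, 2, 8, 7, 6, 4, 12, 9, 3]

pivot = v[0] = 3; i = -1, j = 9
j→8 (v[8]=1≤3), i→0 (v[0]=3≥3); i<j, swap → [1, 9, 8, 7, 6, 4, 12, 2, 3]
j→7 (v[7]=2≤3), i→1 (v[1]=9≥3); i<j, swap → [1, 2, 8, 7, 6, 4, 12, 9, 3]
j→1, i→2; i≥j, return j=1. v = [1, 2, 8, 7, 6, 4, 12, 9, 3]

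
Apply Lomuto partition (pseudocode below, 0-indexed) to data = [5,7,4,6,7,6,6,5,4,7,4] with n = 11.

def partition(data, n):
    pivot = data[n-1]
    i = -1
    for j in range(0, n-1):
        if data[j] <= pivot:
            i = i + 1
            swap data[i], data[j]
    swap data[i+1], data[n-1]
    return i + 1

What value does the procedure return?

pivot=4, i=-1
j=0: 5>4, skip
j=1: 7>4, skip
j=2: 4≤4, i=0, swap(0,2) ⇒ [4,7,5,6,7,6,6,5,4,7,4]
j=3: 6>4, skip
j=4: 7>4, skip
j=5: 6>4, skip
j=6: 6>4, skip
j=7: 5>4, skip
j=8: 4≤4, i=1, swap(1,8) ⇒ [4,4,5,6,7,6,6,5,7,7,4]
j=9: 7>4, skip
swap(2,10) ⇒ [4,4,4,6,7,6,6,5,7,7,5]; return 2

2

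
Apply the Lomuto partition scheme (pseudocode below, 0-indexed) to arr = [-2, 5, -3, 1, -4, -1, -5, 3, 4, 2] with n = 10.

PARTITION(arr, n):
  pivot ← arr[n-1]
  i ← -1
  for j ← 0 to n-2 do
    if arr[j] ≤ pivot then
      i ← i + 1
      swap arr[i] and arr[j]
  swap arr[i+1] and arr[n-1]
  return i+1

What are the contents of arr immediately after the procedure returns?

pivot = arr[9] = 2; i = -1
j=0: arr[0]=-2 ≤ 2 → i=0, swap arr[0],arr[0] (no change) → [-2, 5, -3, 1, -4, -1, -5, 3, 4, 2]
j=1: arr[1]=5 > 2 → no swap
j=2: arr[2]=-3 ≤ 2 → i=1, swap arr[1],arr[2] → [-2, -3, 5, 1, -4, -1, -5, 3, 4, 2]
j=3: arr[3]=1 ≤ 2 → i=2, swap arr[2],arr[3] → [-2, -3, 1, 5, -4, -1, -5, 3, 4, 2]
j=4: arr[4]=-4 ≤ 2 → i=3, swap arr[3],arr[4] → [-2, -3, 1, -4, 5, -1, -5, 3, 4, 2]
j=5: arr[5]=-1 ≤ 2 → i=4, swap arr[4],arr[5] → [-2, -3, 1, -4, -1, 5, -5, 3, 4, 2]
j=6: arr[6]=-5 ≤ 2 → i=5, swap arr[5],arr[6] → [-2, -3, 1, -4, -1, -5, 5, 3, 4, 2]
j=7: arr[7]=3 > 2 → no swap
j=8: arr[8]=4 > 2 → no swap
final swap arr[6],arr[9] → [-2, -3, 1, -4, -1, -5, 2, 3, 4, 5]; return 6

[-2, -3, 1, -4, -1, -5, 2, 3, 4, 5]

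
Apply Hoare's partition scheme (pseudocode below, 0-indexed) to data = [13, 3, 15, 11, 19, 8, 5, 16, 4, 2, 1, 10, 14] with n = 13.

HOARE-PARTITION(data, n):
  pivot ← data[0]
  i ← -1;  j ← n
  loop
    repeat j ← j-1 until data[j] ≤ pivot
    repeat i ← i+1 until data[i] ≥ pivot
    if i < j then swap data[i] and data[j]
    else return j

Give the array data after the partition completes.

pivot=13
j stops at 11 (10), i stops at 0 (13); swap ⇒ [10, 3, 15, 11, 19, 8, 5, 16, 4, 2, 1, 13, 14]
j stops at 10 (1), i stops at 2 (15); swap ⇒ [10, 3, 1, 11, 19, 8, 5, 16, 4, 2, 15, 13, 14]
j stops at 9 (2), i stops at 4 (19); swap ⇒ [10, 3, 1, 11, 2, 8, 5, 16, 4, 19, 15, 13, 14]
j stops at 8 (4), i stops at 7 (16); swap ⇒ [10, 3, 1, 11, 2, 8, 5, 4, 16, 19, 15, 13, 14]
j stops at 7, i stops at 8; i≥j ⇒ return 7. data=[10, 3, 1, 11, 2, 8, 5, 4, 16, 19, 15, 13, 14]

[10, 3, 1, 11, 2, 8, 5, 4, 16, 19, 15, 13, 14]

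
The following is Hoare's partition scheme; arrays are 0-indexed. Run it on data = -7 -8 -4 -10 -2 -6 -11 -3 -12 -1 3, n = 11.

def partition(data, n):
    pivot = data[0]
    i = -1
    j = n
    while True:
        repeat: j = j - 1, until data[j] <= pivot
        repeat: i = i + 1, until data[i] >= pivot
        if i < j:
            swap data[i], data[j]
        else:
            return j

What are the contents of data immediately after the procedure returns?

pivot=-7
j stops at 8 (-12), i stops at 0 (-7); swap ⇒ -12 -8 -4 -10 -2 -6 -11 -3 -7 -1 3
j stops at 6 (-11), i stops at 2 (-4); swap ⇒ -12 -8 -11 -10 -2 -6 -4 -3 -7 -1 3
j stops at 3, i stops at 4; i≥j ⇒ return 3. data=-12 -8 -11 -10 -2 -6 -4 -3 -7 -1 3

-12 -8 -11 -10 -2 -6 -4 -3 -7 -1 3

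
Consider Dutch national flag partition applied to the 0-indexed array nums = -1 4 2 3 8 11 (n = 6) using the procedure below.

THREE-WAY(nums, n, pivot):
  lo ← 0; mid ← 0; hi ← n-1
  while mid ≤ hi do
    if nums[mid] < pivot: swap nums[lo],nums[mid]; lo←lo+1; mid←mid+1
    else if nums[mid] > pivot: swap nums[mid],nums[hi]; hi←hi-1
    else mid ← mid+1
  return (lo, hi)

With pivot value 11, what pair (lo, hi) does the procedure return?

pivot = 11; lo=0, mid=0, hi=5
nums[mid]=-1<11: swap nums[0],nums[0]; lo=1,mid=1 → -1 4 2 3 8 11
nums[mid]=4<11: swap nums[1],nums[1]; lo=2,mid=2 → -1 4 2 3 8 11
nums[mid]=2<11: swap nums[2],nums[2]; lo=3,mid=3 → -1 4 2 3 8 11
nums[mid]=3<11: swap nums[3],nums[3]; lo=4,mid=4 → -1 4 2 3 8 11
nums[mid]=8<11: swap nums[4],nums[4]; lo=5,mid=5 → -1 4 2 3 8 11
nums[mid]=11=11: mid=6
end: lo=5, hi=5; nums = -1 4 2 3 8 11

(5, 5)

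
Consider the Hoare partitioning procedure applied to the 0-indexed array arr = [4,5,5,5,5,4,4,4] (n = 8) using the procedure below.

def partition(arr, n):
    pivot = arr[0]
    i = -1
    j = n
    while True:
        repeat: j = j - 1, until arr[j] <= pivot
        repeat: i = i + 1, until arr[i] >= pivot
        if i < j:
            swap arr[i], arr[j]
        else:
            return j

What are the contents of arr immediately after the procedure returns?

[4,4,4,5,5,5,5,4]

pivot = arr[0] = 4; i = -1, j = 8
j→7 (arr[7]=4≤4), i→0 (arr[0]=4≥4); i<j, swap → [4,5,5,5,5,4,4,4]
j→6 (arr[6]=4≤4), i→1 (arr[1]=5≥4); i<j, swap → [4,4,5,5,5,4,5,4]
j→5 (arr[5]=4≤4), i→2 (arr[2]=5≥4); i<j, swap → [4,4,4,5,5,5,5,4]
j→2, i→3; i≥j, return j=2. arr = [4,4,4,5,5,5,5,4]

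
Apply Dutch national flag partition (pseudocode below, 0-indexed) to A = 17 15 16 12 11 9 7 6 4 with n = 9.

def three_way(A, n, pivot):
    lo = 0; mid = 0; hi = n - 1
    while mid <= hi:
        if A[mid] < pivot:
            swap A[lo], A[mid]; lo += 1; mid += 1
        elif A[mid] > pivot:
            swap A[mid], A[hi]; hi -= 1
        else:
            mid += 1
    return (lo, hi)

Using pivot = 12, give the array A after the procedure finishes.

4 6 7 11 9 12 16 15 17

pivot = 12; lo=0, mid=0, hi=8
A[mid]=17>12: swap A[0],A[8]; hi=7 → 4 15 16 12 11 9 7 6 17
A[mid]=4<12: swap A[0],A[0]; lo=1,mid=1 → 4 15 16 12 11 9 7 6 17
A[mid]=15>12: swap A[1],A[7]; hi=6 → 4 6 16 12 11 9 7 15 17
A[mid]=6<12: swap A[1],A[1]; lo=2,mid=2 → 4 6 16 12 11 9 7 15 17
A[mid]=16>12: swap A[2],A[6]; hi=5 → 4 6 7 12 11 9 16 15 17
A[mid]=7<12: swap A[2],A[2]; lo=3,mid=3 → 4 6 7 12 11 9 16 15 17
A[mid]=12=12: mid=4
A[mid]=11<12: swap A[3],A[4]; lo=4,mid=5 → 4 6 7 11 12 9 16 15 17
A[mid]=9<12: swap A[4],A[5]; lo=5,mid=6 → 4 6 7 11 9 12 16 15 17
end: lo=5, hi=5; A = 4 6 7 11 9 12 16 15 17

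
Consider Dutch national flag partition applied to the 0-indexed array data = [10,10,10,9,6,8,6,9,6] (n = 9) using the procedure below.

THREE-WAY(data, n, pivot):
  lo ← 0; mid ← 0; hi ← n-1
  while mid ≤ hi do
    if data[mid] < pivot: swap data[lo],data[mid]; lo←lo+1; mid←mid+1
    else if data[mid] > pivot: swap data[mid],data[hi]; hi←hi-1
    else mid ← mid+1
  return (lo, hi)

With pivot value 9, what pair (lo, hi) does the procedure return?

(4, 5)

lo=0 mid=0 hi=8
10>9: swap(0,8), hi=7 ⇒ [6,10,10,9,6,8,6,9,10]
6<9: swap(0,0), lo=1 mid=1 ⇒ [6,10,10,9,6,8,6,9,10]
10>9: swap(1,7), hi=6 ⇒ [6,9,10,9,6,8,6,10,10]
9=9: mid=2
10>9: swap(2,6), hi=5 ⇒ [6,9,6,9,6,8,10,10,10]
6<9: swap(1,2), lo=2 mid=3 ⇒ [6,6,9,9,6,8,10,10,10]
9=9: mid=4
6<9: swap(2,4), lo=3 mid=5 ⇒ [6,6,6,9,9,8,10,10,10]
8<9: swap(3,5), lo=4 mid=6 ⇒ [6,6,6,8,9,9,10,10,10]
done. lo=4 hi=5; data=[6,6,6,8,9,9,10,10,10]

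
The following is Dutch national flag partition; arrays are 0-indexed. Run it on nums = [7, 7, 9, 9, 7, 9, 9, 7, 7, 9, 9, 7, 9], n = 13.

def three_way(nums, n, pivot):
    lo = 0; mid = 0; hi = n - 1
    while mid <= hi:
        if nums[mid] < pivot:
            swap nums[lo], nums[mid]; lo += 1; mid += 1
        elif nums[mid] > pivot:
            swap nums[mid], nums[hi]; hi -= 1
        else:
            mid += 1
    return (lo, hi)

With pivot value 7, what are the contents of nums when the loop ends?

[7, 7, 7, 7, 7, 7, 9, 9, 9, 9, 9, 9, 9]

pivot = 7; lo=0, mid=0, hi=12
nums[mid]=7=7: mid=1
nums[mid]=7=7: mid=2
nums[mid]=9>7: swap nums[2],nums[12]; hi=11 → [7, 7, 9, 9, 7, 9, 9, 7, 7, 9, 9, 7, 9]
nums[mid]=9>7: swap nums[2],nums[11]; hi=10 → [7, 7, 7, 9, 7, 9, 9, 7, 7, 9, 9, 9, 9]
nums[mid]=7=7: mid=3
nums[mid]=9>7: swap nums[3],nums[10]; hi=9 → [7, 7, 7, 9, 7, 9, 9, 7, 7, 9, 9, 9, 9]
nums[mid]=9>7: swap nums[3],nums[9]; hi=8 → [7, 7, 7, 9, 7, 9, 9, 7, 7, 9, 9, 9, 9]
nums[mid]=9>7: swap nums[3],nums[8]; hi=7 → [7, 7, 7, 7, 7, 9, 9, 7, 9, 9, 9, 9, 9]
nums[mid]=7=7: mid=4
nums[mid]=7=7: mid=5
nums[mid]=9>7: swap nums[5],nums[7]; hi=6 → [7, 7, 7, 7, 7, 7, 9, 9, 9, 9, 9, 9, 9]
nums[mid]=7=7: mid=6
nums[mid]=9>7: swap nums[6],nums[6]; hi=5 → [7, 7, 7, 7, 7, 7, 9, 9, 9, 9, 9, 9, 9]
end: lo=0, hi=5; nums = [7, 7, 7, 7, 7, 7, 9, 9, 9, 9, 9, 9, 9]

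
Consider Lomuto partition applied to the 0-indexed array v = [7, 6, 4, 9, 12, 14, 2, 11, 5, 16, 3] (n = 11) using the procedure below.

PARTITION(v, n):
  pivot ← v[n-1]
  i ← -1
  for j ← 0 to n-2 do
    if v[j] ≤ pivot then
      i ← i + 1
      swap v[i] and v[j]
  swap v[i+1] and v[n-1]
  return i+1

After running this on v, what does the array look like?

pivot = v[10] = 3; i = -1
j=0: v[0]=7 > 3 → no swap
j=1: v[1]=6 > 3 → no swap
j=2: v[2]=4 > 3 → no swap
j=3: v[3]=9 > 3 → no swap
j=4: v[4]=12 > 3 → no swap
j=5: v[5]=14 > 3 → no swap
j=6: v[6]=2 ≤ 3 → i=0, swap v[0],v[6] → [2, 6, 4, 9, 12, 14, 7, 11, 5, 16, 3]
j=7: v[7]=11 > 3 → no swap
j=8: v[8]=5 > 3 → no swap
j=9: v[9]=16 > 3 → no swap
final swap v[1],v[10] → [2, 3, 4, 9, 12, 14, 7, 11, 5, 16, 6]; return 1

[2, 3, 4, 9, 12, 14, 7, 11, 5, 16, 6]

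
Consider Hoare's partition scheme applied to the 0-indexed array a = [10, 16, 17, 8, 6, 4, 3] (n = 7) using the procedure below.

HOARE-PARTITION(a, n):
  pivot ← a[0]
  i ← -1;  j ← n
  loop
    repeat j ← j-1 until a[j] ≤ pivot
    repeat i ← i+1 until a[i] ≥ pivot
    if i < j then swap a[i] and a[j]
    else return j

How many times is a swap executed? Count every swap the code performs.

pivot = a[0] = 10; i = -1, j = 7
j→6 (a[6]=3≤10), i→0 (a[0]=10≥10); i<j, swap → [3, 16, 17, 8, 6, 4, 10]
j→5 (a[5]=4≤10), i→1 (a[1]=16≥10); i<j, swap → [3, 4, 17, 8, 6, 16, 10]
j→4 (a[4]=6≤10), i→2 (a[2]=17≥10); i<j, swap → [3, 4, 6, 8, 17, 16, 10]
j→3, i→4; i≥j, return j=3. a = [3, 4, 6, 8, 17, 16, 10]

3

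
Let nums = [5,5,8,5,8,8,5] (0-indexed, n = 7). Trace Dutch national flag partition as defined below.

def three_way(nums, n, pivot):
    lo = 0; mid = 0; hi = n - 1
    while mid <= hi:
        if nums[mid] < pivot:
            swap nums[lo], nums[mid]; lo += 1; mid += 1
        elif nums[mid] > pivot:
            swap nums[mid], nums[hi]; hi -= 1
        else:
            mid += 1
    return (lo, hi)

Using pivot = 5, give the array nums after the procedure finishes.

[5,5,5,5,8,8,8]

pivot = 5; lo=0, mid=0, hi=6
nums[mid]=5=5: mid=1
nums[mid]=5=5: mid=2
nums[mid]=8>5: swap nums[2],nums[6]; hi=5 → [5,5,5,5,8,8,8]
nums[mid]=5=5: mid=3
nums[mid]=5=5: mid=4
nums[mid]=8>5: swap nums[4],nums[5]; hi=4 → [5,5,5,5,8,8,8]
nums[mid]=8>5: swap nums[4],nums[4]; hi=3 → [5,5,5,5,8,8,8]
end: lo=0, hi=3; nums = [5,5,5,5,8,8,8]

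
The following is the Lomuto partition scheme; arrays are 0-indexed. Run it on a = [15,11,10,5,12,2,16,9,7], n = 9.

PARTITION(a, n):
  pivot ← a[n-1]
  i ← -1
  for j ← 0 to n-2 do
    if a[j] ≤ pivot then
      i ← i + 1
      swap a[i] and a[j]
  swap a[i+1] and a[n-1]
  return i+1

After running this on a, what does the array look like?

pivot=7, i=-1
j=0: 15>7, skip
j=1: 11>7, skip
j=2: 10>7, skip
j=3: 5≤7, i=0, swap(0,3) ⇒ [5,11,10,15,12,2,16,9,7]
j=4: 12>7, skip
j=5: 2≤7, i=1, swap(1,5) ⇒ [5,2,10,15,12,11,16,9,7]
j=6: 16>7, skip
j=7: 9>7, skip
swap(2,8) ⇒ [5,2,7,15,12,11,16,9,10]; return 2

[5,2,7,15,12,11,16,9,10]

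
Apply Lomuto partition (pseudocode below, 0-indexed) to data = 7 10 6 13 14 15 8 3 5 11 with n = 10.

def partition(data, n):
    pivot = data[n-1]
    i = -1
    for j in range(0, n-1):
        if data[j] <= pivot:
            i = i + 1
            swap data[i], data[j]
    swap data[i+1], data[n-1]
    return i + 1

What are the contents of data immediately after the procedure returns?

pivot = data[9] = 11; i = -1
j=0: data[0]=7 ≤ 11 → i=0, swap data[0],data[0] (no change) → 7 10 6 13 14 15 8 3 5 11
j=1: data[1]=10 ≤ 11 → i=1, swap data[1],data[1] (no change) → 7 10 6 13 14 15 8 3 5 11
j=2: data[2]=6 ≤ 11 → i=2, swap data[2],data[2] (no change) → 7 10 6 13 14 15 8 3 5 11
j=3: data[3]=13 > 11 → no swap
j=4: data[4]=14 > 11 → no swap
j=5: data[5]=15 > 11 → no swap
j=6: data[6]=8 ≤ 11 → i=3, swap data[3],data[6] → 7 10 6 8 14 15 13 3 5 11
j=7: data[7]=3 ≤ 11 → i=4, swap data[4],data[7] → 7 10 6 8 3 15 13 14 5 11
j=8: data[8]=5 ≤ 11 → i=5, swap data[5],data[8] → 7 10 6 8 3 5 13 14 15 11
final swap data[6],data[9] → 7 10 6 8 3 5 11 14 15 13; return 6

7 10 6 8 3 5 11 14 15 13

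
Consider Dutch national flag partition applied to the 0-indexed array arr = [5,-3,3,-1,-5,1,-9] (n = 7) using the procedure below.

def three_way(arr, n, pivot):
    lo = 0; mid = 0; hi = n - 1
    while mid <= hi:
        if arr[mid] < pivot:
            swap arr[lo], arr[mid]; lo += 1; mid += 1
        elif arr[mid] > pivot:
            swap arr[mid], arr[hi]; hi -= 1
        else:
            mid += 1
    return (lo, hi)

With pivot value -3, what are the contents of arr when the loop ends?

[-9,-5,-3,-1,1,3,5]

pivot = -3; lo=0, mid=0, hi=6
arr[mid]=5>-3: swap arr[0],arr[6]; hi=5 → [-9,-3,3,-1,-5,1,5]
arr[mid]=-9<-3: swap arr[0],arr[0]; lo=1,mid=1 → [-9,-3,3,-1,-5,1,5]
arr[mid]=-3=-3: mid=2
arr[mid]=3>-3: swap arr[2],arr[5]; hi=4 → [-9,-3,1,-1,-5,3,5]
arr[mid]=1>-3: swap arr[2],arr[4]; hi=3 → [-9,-3,-5,-1,1,3,5]
arr[mid]=-5<-3: swap arr[1],arr[2]; lo=2,mid=3 → [-9,-5,-3,-1,1,3,5]
arr[mid]=-1>-3: swap arr[3],arr[3]; hi=2 → [-9,-5,-3,-1,1,3,5]
end: lo=2, hi=2; arr = [-9,-5,-3,-1,1,3,5]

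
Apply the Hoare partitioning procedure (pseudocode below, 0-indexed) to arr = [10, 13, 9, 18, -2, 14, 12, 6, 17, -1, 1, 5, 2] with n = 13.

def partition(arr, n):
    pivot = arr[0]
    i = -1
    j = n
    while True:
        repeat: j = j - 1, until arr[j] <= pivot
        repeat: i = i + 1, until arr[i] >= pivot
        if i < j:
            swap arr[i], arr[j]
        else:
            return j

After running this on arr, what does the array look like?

[2, 5, 9, 1, -2, -1, 6, 12, 17, 14, 18, 13, 10]

pivot=10
j stops at 12 (2), i stops at 0 (10); swap ⇒ [2, 13, 9, 18, -2, 14, 12, 6, 17, -1, 1, 5, 10]
j stops at 11 (5), i stops at 1 (13); swap ⇒ [2, 5, 9, 18, -2, 14, 12, 6, 17, -1, 1, 13, 10]
j stops at 10 (1), i stops at 3 (18); swap ⇒ [2, 5, 9, 1, -2, 14, 12, 6, 17, -1, 18, 13, 10]
j stops at 9 (-1), i stops at 5 (14); swap ⇒ [2, 5, 9, 1, -2, -1, 12, 6, 17, 14, 18, 13, 10]
j stops at 7 (6), i stops at 6 (12); swap ⇒ [2, 5, 9, 1, -2, -1, 6, 12, 17, 14, 18, 13, 10]
j stops at 6, i stops at 7; i≥j ⇒ return 6. arr=[2, 5, 9, 1, -2, -1, 6, 12, 17, 14, 18, 13, 10]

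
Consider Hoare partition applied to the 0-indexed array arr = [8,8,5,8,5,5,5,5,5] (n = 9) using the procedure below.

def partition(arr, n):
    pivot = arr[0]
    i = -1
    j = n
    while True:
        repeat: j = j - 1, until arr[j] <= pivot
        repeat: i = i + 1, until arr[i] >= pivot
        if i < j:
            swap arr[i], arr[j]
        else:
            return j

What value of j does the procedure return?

pivot = arr[0] = 8; i = -1, j = 9
j→8 (arr[8]=5≤8), i→0 (arr[0]=8≥8); i<j, swap → [5,8,5,8,5,5,5,5,8]
j→7 (arr[7]=5≤8), i→1 (arr[1]=8≥8); i<j, swap → [5,5,5,8,5,5,5,8,8]
j→6 (arr[6]=5≤8), i→3 (arr[3]=8≥8); i<j, swap → [5,5,5,5,5,5,8,8,8]
j→5, i→6; i≥j, return j=5. arr = [5,5,5,5,5,5,8,8,8]

5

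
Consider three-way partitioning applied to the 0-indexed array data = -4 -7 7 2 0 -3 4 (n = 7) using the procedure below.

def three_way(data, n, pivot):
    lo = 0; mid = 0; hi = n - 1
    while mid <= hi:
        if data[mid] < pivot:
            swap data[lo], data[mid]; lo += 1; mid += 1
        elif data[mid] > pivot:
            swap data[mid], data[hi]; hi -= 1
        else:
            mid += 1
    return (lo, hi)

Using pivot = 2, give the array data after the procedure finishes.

lo=0 mid=0 hi=6
-4<2: swap(0,0), lo=1 mid=1 ⇒ -4 -7 7 2 0 -3 4
-7<2: swap(1,1), lo=2 mid=2 ⇒ -4 -7 7 2 0 -3 4
7>2: swap(2,6), hi=5 ⇒ -4 -7 4 2 0 -3 7
4>2: swap(2,5), hi=4 ⇒ -4 -7 -3 2 0 4 7
-3<2: swap(2,2), lo=3 mid=3 ⇒ -4 -7 -3 2 0 4 7
2=2: mid=4
0<2: swap(3,4), lo=4 mid=5 ⇒ -4 -7 -3 0 2 4 7
done. lo=4 hi=4; data=-4 -7 -3 0 2 4 7

-4 -7 -3 0 2 4 7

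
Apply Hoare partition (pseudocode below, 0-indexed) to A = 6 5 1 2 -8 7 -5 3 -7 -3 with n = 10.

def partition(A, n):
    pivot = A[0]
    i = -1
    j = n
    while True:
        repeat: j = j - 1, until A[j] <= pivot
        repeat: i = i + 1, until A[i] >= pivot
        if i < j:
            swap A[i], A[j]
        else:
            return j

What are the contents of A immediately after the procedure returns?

pivot=6
j stops at 9 (-3), i stops at 0 (6); swap ⇒ -3 5 1 2 -8 7 -5 3 -7 6
j stops at 8 (-7), i stops at 5 (7); swap ⇒ -3 5 1 2 -8 -7 -5 3 7 6
j stops at 7, i stops at 8; i≥j ⇒ return 7. A=-3 5 1 2 -8 -7 -5 3 7 6

-3 5 1 2 -8 -7 -5 3 7 6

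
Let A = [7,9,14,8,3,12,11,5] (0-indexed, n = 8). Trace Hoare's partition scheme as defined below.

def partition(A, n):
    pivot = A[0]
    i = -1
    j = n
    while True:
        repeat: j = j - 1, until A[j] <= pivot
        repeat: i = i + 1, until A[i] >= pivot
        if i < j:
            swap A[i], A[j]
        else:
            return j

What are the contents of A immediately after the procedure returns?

pivot=7
j stops at 7 (5), i stops at 0 (7); swap ⇒ [5,9,14,8,3,12,11,7]
j stops at 4 (3), i stops at 1 (9); swap ⇒ [5,3,14,8,9,12,11,7]
j stops at 1, i stops at 2; i≥j ⇒ return 1. A=[5,3,14,8,9,12,11,7]

[5,3,14,8,9,12,11,7]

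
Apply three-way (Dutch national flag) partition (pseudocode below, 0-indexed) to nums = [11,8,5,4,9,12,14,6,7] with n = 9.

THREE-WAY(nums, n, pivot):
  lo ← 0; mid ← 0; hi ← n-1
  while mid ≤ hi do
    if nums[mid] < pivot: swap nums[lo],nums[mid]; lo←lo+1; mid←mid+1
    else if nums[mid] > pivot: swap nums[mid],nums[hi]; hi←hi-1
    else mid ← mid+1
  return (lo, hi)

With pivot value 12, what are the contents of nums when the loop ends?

lo=0 mid=0 hi=8
11<12: swap(0,0), lo=1 mid=1 ⇒ [11,8,5,4,9,12,14,6,7]
8<12: swap(1,1), lo=2 mid=2 ⇒ [11,8,5,4,9,12,14,6,7]
5<12: swap(2,2), lo=3 mid=3 ⇒ [11,8,5,4,9,12,14,6,7]
4<12: swap(3,3), lo=4 mid=4 ⇒ [11,8,5,4,9,12,14,6,7]
9<12: swap(4,4), lo=5 mid=5 ⇒ [11,8,5,4,9,12,14,6,7]
12=12: mid=6
14>12: swap(6,8), hi=7 ⇒ [11,8,5,4,9,12,7,6,14]
7<12: swap(5,6), lo=6 mid=7 ⇒ [11,8,5,4,9,7,12,6,14]
6<12: swap(6,7), lo=7 mid=8 ⇒ [11,8,5,4,9,7,6,12,14]
done. lo=7 hi=7; nums=[11,8,5,4,9,7,6,12,14]

[11,8,5,4,9,7,6,12,14]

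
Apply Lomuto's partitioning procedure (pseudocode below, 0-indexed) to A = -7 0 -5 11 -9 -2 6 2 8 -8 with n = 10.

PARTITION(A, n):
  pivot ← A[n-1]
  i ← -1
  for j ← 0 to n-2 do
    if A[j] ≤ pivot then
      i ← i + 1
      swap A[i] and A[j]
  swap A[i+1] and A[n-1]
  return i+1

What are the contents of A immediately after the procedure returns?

pivot=-8, i=-1
j=0: -7>-8, skip
j=1: 0>-8, skip
j=2: -5>-8, skip
j=3: 11>-8, skip
j=4: -9≤-8, i=0, swap(0,4) ⇒ -9 0 -5 11 -7 -2 6 2 8 -8
j=5: -2>-8, skip
j=6: 6>-8, skip
j=7: 2>-8, skip
j=8: 8>-8, skip
swap(1,9) ⇒ -9 -8 -5 11 -7 -2 6 2 8 0; return 1

-9 -8 -5 11 -7 -2 6 2 8 0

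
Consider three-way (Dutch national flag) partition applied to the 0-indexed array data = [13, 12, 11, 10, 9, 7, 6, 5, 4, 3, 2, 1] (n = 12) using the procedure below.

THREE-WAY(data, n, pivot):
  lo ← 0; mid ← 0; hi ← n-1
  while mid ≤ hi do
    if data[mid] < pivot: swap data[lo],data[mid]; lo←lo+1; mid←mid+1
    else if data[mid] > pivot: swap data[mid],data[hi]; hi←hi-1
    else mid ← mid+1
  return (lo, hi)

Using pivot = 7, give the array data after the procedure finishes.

[1, 2, 3, 4, 5, 6, 7, 9, 10, 11, 12, 13]

lo=0 mid=0 hi=11
13>7: swap(0,11), hi=10 ⇒ [1, 12, 11, 10, 9, 7, 6, 5, 4, 3, 2, 13]
1<7: swap(0,0), lo=1 mid=1 ⇒ [1, 12, 11, 10, 9, 7, 6, 5, 4, 3, 2, 13]
12>7: swap(1,10), hi=9 ⇒ [1, 2, 11, 10, 9, 7, 6, 5, 4, 3, 12, 13]
2<7: swap(1,1), lo=2 mid=2 ⇒ [1, 2, 11, 10, 9, 7, 6, 5, 4, 3, 12, 13]
11>7: swap(2,9), hi=8 ⇒ [1, 2, 3, 10, 9, 7, 6, 5, 4, 11, 12, 13]
3<7: swap(2,2), lo=3 mid=3 ⇒ [1, 2, 3, 10, 9, 7, 6, 5, 4, 11, 12, 13]
10>7: swap(3,8), hi=7 ⇒ [1, 2, 3, 4, 9, 7, 6, 5, 10, 11, 12, 13]
4<7: swap(3,3), lo=4 mid=4 ⇒ [1, 2, 3, 4, 9, 7, 6, 5, 10, 11, 12, 13]
9>7: swap(4,7), hi=6 ⇒ [1, 2, 3, 4, 5, 7, 6, 9, 10, 11, 12, 13]
5<7: swap(4,4), lo=5 mid=5 ⇒ [1, 2, 3, 4, 5, 7, 6, 9, 10, 11, 12, 13]
7=7: mid=6
6<7: swap(5,6), lo=6 mid=7 ⇒ [1, 2, 3, 4, 5, 6, 7, 9, 10, 11, 12, 13]
done. lo=6 hi=6; data=[1, 2, 3, 4, 5, 6, 7, 9, 10, 11, 12, 13]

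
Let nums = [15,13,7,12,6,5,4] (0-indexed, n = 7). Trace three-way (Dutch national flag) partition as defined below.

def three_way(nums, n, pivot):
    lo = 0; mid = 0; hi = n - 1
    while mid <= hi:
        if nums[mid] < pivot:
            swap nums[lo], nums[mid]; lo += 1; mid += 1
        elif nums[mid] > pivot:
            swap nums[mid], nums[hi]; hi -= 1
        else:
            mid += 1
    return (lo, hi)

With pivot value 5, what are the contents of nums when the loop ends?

lo=0 mid=0 hi=6
15>5: swap(0,6), hi=5 ⇒ [4,13,7,12,6,5,15]
4<5: swap(0,0), lo=1 mid=1 ⇒ [4,13,7,12,6,5,15]
13>5: swap(1,5), hi=4 ⇒ [4,5,7,12,6,13,15]
5=5: mid=2
7>5: swap(2,4), hi=3 ⇒ [4,5,6,12,7,13,15]
6>5: swap(2,3), hi=2 ⇒ [4,5,12,6,7,13,15]
12>5: swap(2,2), hi=1 ⇒ [4,5,12,6,7,13,15]
done. lo=1 hi=1; nums=[4,5,12,6,7,13,15]

[4,5,12,6,7,13,15]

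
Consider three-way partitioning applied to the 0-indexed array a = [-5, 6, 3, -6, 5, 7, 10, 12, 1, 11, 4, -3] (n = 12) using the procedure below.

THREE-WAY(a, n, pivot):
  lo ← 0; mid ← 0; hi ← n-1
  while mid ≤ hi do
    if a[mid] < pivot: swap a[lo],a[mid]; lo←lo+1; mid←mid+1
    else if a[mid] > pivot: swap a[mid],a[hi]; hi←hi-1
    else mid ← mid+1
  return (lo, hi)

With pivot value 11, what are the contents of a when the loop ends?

lo=0 mid=0 hi=11
-5<11: swap(0,0), lo=1 mid=1 ⇒ [-5, 6, 3, -6, 5, 7, 10, 12, 1, 11, 4, -3]
6<11: swap(1,1), lo=2 mid=2 ⇒ [-5, 6, 3, -6, 5, 7, 10, 12, 1, 11, 4, -3]
3<11: swap(2,2), lo=3 mid=3 ⇒ [-5, 6, 3, -6, 5, 7, 10, 12, 1, 11, 4, -3]
-6<11: swap(3,3), lo=4 mid=4 ⇒ [-5, 6, 3, -6, 5, 7, 10, 12, 1, 11, 4, -3]
5<11: swap(4,4), lo=5 mid=5 ⇒ [-5, 6, 3, -6, 5, 7, 10, 12, 1, 11, 4, -3]
7<11: swap(5,5), lo=6 mid=6 ⇒ [-5, 6, 3, -6, 5, 7, 10, 12, 1, 11, 4, -3]
10<11: swap(6,6), lo=7 mid=7 ⇒ [-5, 6, 3, -6, 5, 7, 10, 12, 1, 11, 4, -3]
12>11: swap(7,11), hi=10 ⇒ [-5, 6, 3, -6, 5, 7, 10, -3, 1, 11, 4, 12]
-3<11: swap(7,7), lo=8 mid=8 ⇒ [-5, 6, 3, -6, 5, 7, 10, -3, 1, 11, 4, 12]
1<11: swap(8,8), lo=9 mid=9 ⇒ [-5, 6, 3, -6, 5, 7, 10, -3, 1, 11, 4, 12]
11=11: mid=10
4<11: swap(9,10), lo=10 mid=11 ⇒ [-5, 6, 3, -6, 5, 7, 10, -3, 1, 4, 11, 12]
done. lo=10 hi=10; a=[-5, 6, 3, -6, 5, 7, 10, -3, 1, 4, 11, 12]

[-5, 6, 3, -6, 5, 7, 10, -3, 1, 4, 11, 12]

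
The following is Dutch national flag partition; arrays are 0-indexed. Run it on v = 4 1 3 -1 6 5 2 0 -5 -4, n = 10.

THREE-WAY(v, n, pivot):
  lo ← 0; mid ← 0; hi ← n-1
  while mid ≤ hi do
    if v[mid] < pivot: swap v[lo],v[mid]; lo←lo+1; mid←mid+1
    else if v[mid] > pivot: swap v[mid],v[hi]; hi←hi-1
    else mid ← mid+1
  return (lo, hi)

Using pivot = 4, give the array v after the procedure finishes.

lo=0 mid=0 hi=9
4=4: mid=1
1<4: swap(0,1), lo=1 mid=2 ⇒ 1 4 3 -1 6 5 2 0 -5 -4
3<4: swap(1,2), lo=2 mid=3 ⇒ 1 3 4 -1 6 5 2 0 -5 -4
-1<4: swap(2,3), lo=3 mid=4 ⇒ 1 3 -1 4 6 5 2 0 -5 -4
6>4: swap(4,9), hi=8 ⇒ 1 3 -1 4 -4 5 2 0 -5 6
-4<4: swap(3,4), lo=4 mid=5 ⇒ 1 3 -1 -4 4 5 2 0 -5 6
5>4: swap(5,8), hi=7 ⇒ 1 3 -1 -4 4 -5 2 0 5 6
-5<4: swap(4,5), lo=5 mid=6 ⇒ 1 3 -1 -4 -5 4 2 0 5 6
2<4: swap(5,6), lo=6 mid=7 ⇒ 1 3 -1 -4 -5 2 4 0 5 6
0<4: swap(6,7), lo=7 mid=8 ⇒ 1 3 -1 -4 -5 2 0 4 5 6
done. lo=7 hi=7; v=1 3 -1 -4 -5 2 0 4 5 6

1 3 -1 -4 -5 2 0 4 5 6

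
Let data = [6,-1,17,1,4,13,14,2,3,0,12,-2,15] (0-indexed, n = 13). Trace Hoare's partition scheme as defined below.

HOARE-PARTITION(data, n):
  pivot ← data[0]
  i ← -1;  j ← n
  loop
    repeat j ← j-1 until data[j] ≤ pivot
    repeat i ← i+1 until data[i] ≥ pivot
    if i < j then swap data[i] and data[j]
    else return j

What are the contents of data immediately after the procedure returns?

[-2,-1,0,1,4,3,2,14,13,17,12,6,15]

pivot=6
j stops at 11 (-2), i stops at 0 (6); swap ⇒ [-2,-1,17,1,4,13,14,2,3,0,12,6,15]
j stops at 9 (0), i stops at 2 (17); swap ⇒ [-2,-1,0,1,4,13,14,2,3,17,12,6,15]
j stops at 8 (3), i stops at 5 (13); swap ⇒ [-2,-1,0,1,4,3,14,2,13,17,12,6,15]
j stops at 7 (2), i stops at 6 (14); swap ⇒ [-2,-1,0,1,4,3,2,14,13,17,12,6,15]
j stops at 6, i stops at 7; i≥j ⇒ return 6. data=[-2,-1,0,1,4,3,2,14,13,17,12,6,15]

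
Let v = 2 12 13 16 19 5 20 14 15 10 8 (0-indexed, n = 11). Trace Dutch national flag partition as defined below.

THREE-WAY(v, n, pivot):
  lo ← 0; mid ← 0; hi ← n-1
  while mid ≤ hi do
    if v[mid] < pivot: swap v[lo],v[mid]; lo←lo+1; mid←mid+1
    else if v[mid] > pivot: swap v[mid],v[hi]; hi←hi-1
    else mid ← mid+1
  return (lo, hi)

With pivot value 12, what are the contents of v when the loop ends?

2 8 10 5 12 20 14 15 19 16 13

lo=0 mid=0 hi=10
2<12: swap(0,0), lo=1 mid=1 ⇒ 2 12 13 16 19 5 20 14 15 10 8
12=12: mid=2
13>12: swap(2,10), hi=9 ⇒ 2 12 8 16 19 5 20 14 15 10 13
8<12: swap(1,2), lo=2 mid=3 ⇒ 2 8 12 16 19 5 20 14 15 10 13
16>12: swap(3,9), hi=8 ⇒ 2 8 12 10 19 5 20 14 15 16 13
10<12: swap(2,3), lo=3 mid=4 ⇒ 2 8 10 12 19 5 20 14 15 16 13
19>12: swap(4,8), hi=7 ⇒ 2 8 10 12 15 5 20 14 19 16 13
15>12: swap(4,7), hi=6 ⇒ 2 8 10 12 14 5 20 15 19 16 13
14>12: swap(4,6), hi=5 ⇒ 2 8 10 12 20 5 14 15 19 16 13
20>12: swap(4,5), hi=4 ⇒ 2 8 10 12 5 20 14 15 19 16 13
5<12: swap(3,4), lo=4 mid=5 ⇒ 2 8 10 5 12 20 14 15 19 16 13
done. lo=4 hi=4; v=2 8 10 5 12 20 14 15 19 16 13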